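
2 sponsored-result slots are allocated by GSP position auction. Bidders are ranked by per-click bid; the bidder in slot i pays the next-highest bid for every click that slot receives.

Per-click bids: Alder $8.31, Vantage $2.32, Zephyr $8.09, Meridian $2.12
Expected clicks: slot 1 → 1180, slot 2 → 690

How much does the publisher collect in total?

Total revenue: $11147.00

Sorting advertisers: $8.31 (Alder) > $8.09 (Zephyr) > $2.32 (Vantage) > …
Slot 1: Alder pays $8.09 × 1180 = $9546.20
Slot 2: Zephyr pays $2.32 × 690 = $1600.80
Total = $11147.00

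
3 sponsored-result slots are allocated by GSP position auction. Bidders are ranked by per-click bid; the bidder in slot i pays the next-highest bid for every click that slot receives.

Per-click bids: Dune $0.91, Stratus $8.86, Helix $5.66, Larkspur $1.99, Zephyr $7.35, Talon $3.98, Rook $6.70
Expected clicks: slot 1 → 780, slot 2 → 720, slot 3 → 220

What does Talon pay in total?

Per-click bids in order: $8.86 (Stratus) > $7.35 (Zephyr) > $6.70 (Rook) > $5.66 (Helix) > …
Talon ranks below slot 3 → no slot, pays nothing.

Talon pays $0.00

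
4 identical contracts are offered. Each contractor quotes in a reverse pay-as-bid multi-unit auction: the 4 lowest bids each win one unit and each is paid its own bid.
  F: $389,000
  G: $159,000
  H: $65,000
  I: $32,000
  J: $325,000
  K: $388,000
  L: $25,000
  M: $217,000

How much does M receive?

Bids ranked low→high: 25,000 (L), 32,000 (I), 65,000 (H), 159,000 (G), 217,000 (M), 325,000 (J), …
Lowest 4: L, I, H, G.
M does not win → $0.

M is paid $0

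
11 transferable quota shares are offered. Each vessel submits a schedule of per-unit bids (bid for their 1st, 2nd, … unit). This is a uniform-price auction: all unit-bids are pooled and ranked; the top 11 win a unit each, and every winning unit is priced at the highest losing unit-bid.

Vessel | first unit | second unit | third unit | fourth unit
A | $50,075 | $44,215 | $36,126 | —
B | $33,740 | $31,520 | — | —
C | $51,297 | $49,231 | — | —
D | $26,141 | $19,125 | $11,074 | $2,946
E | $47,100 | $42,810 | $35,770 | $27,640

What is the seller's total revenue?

All unit-bids, highest first — top 11: 51,297 (C-1), 50,075 (A-1), 49,231 (C-2), 47,100 (E-1), 44,215 (A-2), 42,810 (E-2), 36,126 (A-3), 35,770 (E-3), 33,740 (B-1), 31,520 (B-2), 27,640 (E-4)
First bid not allocated: $26,141.
Allocation: A 3, B 2, C 2, E 4. Every unit priced at $26,141.
Revenue = 11 × 26,141 = $287,551.

Total revenue: $287,551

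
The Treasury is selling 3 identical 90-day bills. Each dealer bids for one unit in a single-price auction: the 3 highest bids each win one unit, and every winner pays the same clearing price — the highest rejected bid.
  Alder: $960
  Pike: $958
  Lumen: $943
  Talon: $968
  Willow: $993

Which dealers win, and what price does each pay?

Bids ranked high→low: 993 (Willow), 968 (Talon), 960 (Alder), 958 (Pike), 943 (Lumen)
Top 3: Willow, Talon, Alder.
Clearing price = highest rejected bid = $958.

Willow, Talon, Alder; each pays $958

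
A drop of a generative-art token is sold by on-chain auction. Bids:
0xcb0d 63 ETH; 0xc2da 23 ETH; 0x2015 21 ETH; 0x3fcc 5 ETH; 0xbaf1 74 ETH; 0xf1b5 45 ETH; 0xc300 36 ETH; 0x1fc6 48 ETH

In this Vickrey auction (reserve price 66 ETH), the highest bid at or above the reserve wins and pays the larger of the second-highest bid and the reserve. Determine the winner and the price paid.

Bids in order: 74 (0xbaf1) > 63 (0xcb0d) > 48 (0x1fc6) > 45 (0xf1b5) > 36 (0xc300) > 23 (0xc2da) > …
Highest eligible bid: 0xbaf1 at 74 ETH.
Second-highest bid 63 ETH is below the reserve 66 ETH, so the reserve binds → payment 66 ETH.

0xbaf1 pays 66 ETH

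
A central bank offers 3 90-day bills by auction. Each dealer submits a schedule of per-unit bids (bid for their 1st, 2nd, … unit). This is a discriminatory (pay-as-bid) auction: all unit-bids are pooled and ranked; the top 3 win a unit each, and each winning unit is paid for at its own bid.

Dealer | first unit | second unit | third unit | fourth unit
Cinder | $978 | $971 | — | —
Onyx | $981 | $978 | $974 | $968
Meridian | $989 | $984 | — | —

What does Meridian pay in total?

Pooled unit-bids ranked (top 3): 989 (Meridian-1), 984 (Meridian-2), 981 (Onyx-1)
Next rejected bid: $978 (not a price — pay-as-bid).
Meridian's winning unit-bids: 989 + 984 = $1,973.

Meridian pays $1,973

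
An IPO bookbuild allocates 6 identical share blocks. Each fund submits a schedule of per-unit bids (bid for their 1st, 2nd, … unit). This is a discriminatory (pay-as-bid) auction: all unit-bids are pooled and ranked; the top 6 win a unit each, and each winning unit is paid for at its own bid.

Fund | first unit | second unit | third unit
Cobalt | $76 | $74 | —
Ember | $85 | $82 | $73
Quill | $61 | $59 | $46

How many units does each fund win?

All unit-bids, highest first — top 6: 85 (Ember-1), 82 (Ember-2), 76 (Cobalt-1), 74 (Cobalt-2), 73 (Ember-3), 61 (Quill-1)
Next rejected bid: $59 (not a price — pay-as-bid).
Allocation: Cobalt 2, Ember 3, Quill 1.

Cobalt 2, Ember 3, Quill 1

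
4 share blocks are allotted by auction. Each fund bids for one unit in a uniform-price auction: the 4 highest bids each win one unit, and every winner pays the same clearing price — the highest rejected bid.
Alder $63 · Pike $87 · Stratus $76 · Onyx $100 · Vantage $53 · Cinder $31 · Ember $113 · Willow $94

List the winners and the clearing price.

Bids ranked high→low: 113 (Ember), 100 (Onyx), 94 (Willow), 87 (Pike), 76 (Stratus), 63 (Alder), …
Winners (4 units): Ember, Onyx, Willow, Pike.
First losing bid is Stratus's $76, which sets the uniform price.

Ember, Onyx, Willow, Pike; each pays $76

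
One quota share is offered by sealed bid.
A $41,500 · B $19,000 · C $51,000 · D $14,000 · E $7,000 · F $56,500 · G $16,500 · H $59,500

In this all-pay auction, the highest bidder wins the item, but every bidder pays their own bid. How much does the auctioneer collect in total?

Bids in order: 59,500 (H) > 56,500 (F) > 51,000 (C) > 41,500 (A) > 19,000 (B) > 16,500 (G) > …
H wins with the top bid; all bids are sunk regardless.
Every bidder forfeits their bid regardless of winning.
Revenue = 41,500 + 19,000 + 51,000 + 14,000 + 7,000 + 56,500 + 16,500 + 59,500 = $265,000.

Total revenue: $265,000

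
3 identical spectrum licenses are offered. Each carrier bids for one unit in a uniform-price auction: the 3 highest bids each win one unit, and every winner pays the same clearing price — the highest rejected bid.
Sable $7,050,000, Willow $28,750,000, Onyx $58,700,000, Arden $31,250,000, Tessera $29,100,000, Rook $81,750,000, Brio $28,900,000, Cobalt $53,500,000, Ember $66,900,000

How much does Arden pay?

Arden pays $0

Sorting: 81,750,000 (Rook), 66,900,000 (Ember), 58,700,000 (Onyx), 53,500,000 (Cobalt), 31,250,000 (Arden), …
Top 3: Rook, Ember, Onyx.
Highest unsuccessful bid: $53,500,000 → clearing price.
Arden does not win → pays $0.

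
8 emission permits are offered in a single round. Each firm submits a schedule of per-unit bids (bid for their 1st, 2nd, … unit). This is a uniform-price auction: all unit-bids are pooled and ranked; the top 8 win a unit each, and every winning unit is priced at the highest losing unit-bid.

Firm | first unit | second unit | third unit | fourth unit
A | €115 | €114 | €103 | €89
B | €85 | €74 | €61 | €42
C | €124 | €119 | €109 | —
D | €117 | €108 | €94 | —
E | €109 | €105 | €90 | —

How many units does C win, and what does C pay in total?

All unit-bids, highest first — top 8: 124 (C-1), 119 (C-2), 117 (D-1), 115 (A-1), 114 (A-2), 109 (C-3), 109 (E-1), 108 (D-2)
First bid not allocated: €105.
C wins 3 unit(s) at €105 each.

C: 3 units, pays €315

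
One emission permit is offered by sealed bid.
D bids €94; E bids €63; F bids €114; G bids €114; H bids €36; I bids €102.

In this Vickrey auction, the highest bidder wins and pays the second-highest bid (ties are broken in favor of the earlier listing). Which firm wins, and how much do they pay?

F pays €114

Rule: the highest bidder wins and pays the second-highest bid.
Bids ranked: 114 (F) > 114 (G) > 102 (I) > 94 (D) > 63 (E) > 36 (H)
F and G tie at €114; tie-break gives it to F.
Second-price: F pays G's bid of €114.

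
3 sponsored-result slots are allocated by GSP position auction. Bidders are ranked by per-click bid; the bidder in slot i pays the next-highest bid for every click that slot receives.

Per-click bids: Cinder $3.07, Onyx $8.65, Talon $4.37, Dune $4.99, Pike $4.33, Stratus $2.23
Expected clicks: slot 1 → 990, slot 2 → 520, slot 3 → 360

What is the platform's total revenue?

Ranked by bid: $8.65 (Onyx) > $4.99 (Dune) > $4.37 (Talon) > $4.33 (Pike) > …
Slot 1: Onyx pays $4.99 × 990 = $4940.10
Slot 2: Dune pays $4.37 × 520 = $2272.40
Slot 3: Talon pays $4.33 × 360 = $1558.80
Total = $8771.30

Total revenue: $8771.30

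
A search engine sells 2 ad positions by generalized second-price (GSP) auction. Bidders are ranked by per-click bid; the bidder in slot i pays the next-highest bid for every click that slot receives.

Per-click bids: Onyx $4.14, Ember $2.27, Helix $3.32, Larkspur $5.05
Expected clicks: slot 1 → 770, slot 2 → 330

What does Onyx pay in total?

Per-click bids in order: $5.05 (Larkspur) > $4.14 (Onyx) > $3.32 (Helix) > …
Onyx holds slot 2 → pays next bid $3.32 × 330 clicks = $1095.60.

Onyx pays $1095.60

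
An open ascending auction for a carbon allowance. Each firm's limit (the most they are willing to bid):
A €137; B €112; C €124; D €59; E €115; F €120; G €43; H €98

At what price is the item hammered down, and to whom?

Limits in order: 137 (A) > 124 (C) > 120 (F) > 115 (E) > 112 (B) > 98 (H) > …
Bidding ends when C exits at €124; A takes it.

A wins at €124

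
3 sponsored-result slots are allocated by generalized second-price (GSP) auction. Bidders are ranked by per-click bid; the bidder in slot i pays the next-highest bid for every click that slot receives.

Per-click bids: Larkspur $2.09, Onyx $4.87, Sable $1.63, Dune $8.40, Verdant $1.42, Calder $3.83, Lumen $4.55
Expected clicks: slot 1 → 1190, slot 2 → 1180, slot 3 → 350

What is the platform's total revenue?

Total revenue: $12504.80

Ranked by bid: $8.40 (Dune) > $4.87 (Onyx) > $4.55 (Lumen) > $3.83 (Calder) > …
Slot 1: Dune pays $4.87 × 1190 = $5795.30
Slot 2: Onyx pays $4.55 × 1180 = $5369.00
Slot 3: Lumen pays $3.83 × 350 = $1340.50
Total = $12504.80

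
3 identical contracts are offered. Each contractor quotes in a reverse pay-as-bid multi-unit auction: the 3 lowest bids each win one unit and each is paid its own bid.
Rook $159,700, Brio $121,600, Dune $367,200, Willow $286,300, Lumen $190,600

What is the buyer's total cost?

Sorting: 121,600 (Brio), 159,700 (Rook), 190,600 (Lumen), 286,300 (Willow), 367,200 (Dune)
The 3 lowest are Brio, Rook, Lumen.
Total cost = 121,600 + 159,700 + 190,600 = $471,900.

Total cost: $471,900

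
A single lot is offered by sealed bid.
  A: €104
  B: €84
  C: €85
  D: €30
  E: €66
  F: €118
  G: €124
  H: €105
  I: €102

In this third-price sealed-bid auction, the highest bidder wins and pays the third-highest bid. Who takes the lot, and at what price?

Third-price sealed-bid auction: the highest bidder wins and pays the third-highest bid.
Bids ranked: 124 (G) > 118 (F) > 105 (H) > 104 (A) > 102 (I) > 85 (C) > …
G is highest; pays the third-highest bid, €105.

G pays €105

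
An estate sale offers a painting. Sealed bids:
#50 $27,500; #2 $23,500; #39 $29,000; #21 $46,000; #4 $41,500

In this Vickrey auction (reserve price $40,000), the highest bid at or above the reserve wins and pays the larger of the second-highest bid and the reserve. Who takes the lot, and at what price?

#21 pays $41,500

Sorting bids: 46,000 (#21) > 41,500 (#4) > 29,000 (#39) > 27,500 (#50) > 23,500 (#2)
Highest eligible bid: #21 at $46,000.
max(second-highest $41,500, reserve $40,000) = $41,500; the reserve does not bind.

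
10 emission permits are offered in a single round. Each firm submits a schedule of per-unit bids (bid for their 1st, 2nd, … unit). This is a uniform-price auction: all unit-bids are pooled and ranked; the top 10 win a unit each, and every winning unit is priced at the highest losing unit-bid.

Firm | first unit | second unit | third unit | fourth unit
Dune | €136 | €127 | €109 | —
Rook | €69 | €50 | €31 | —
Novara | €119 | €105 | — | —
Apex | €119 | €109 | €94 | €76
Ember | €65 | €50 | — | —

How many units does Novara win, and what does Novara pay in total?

Novara: 2 units, pays €130

Merging the schedules and taking the best 10: 136 (Dune-1), 127 (Dune-2), 119 (Novara-1), 119 (Apex-1), 109 (Dune-3), 109 (Apex-2), 105 (Novara-2), 94 (Apex-3), 76 (Apex-4), 69 (Rook-1)
The (k+1)-th unit-bid is €65.
Novara wins 2 unit(s) at €65 each.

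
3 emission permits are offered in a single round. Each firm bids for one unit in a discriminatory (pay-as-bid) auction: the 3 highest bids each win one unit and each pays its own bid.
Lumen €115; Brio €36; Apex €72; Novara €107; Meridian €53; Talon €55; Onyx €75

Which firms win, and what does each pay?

Ordering the bids: 115 (Lumen), 107 (Novara), 75 (Onyx), 72 (Apex), 55 (Talon), …
Winners (3 units): Lumen, Novara, Onyx.
Each winner pays its own bid: Lumen €115, Novara €107, Onyx €75.

Lumen €115, Novara €107, Onyx €75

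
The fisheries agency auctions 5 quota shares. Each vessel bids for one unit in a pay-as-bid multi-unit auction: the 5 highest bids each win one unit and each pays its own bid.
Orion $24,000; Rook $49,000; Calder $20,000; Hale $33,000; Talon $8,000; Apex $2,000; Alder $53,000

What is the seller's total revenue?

Total revenue: $179,000

Ordering the bids: 53,000 (Alder), 49,000 (Rook), 33,000 (Hale), 24,000 (Orion), 20,000 (Calder), 8,000 (Talon), 2,000 (Apex)
Top 5: Alder, Rook, Hale, Orion, Calder.
Total revenue = 53,000 + 49,000 + 33,000 + 24,000 + 20,000 = $179,000.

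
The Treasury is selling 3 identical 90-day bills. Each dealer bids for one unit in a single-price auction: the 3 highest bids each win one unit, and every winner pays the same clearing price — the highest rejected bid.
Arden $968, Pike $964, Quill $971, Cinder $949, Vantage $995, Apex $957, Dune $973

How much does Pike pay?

Pike pays $0

Ordering the bids: 995 (Vantage), 973 (Dune), 971 (Quill), 968 (Arden), 964 (Pike), …
Top 3: Vantage, Dune, Quill.
Clearing price = highest rejected bid = $968.
Pike does not win → pays $0.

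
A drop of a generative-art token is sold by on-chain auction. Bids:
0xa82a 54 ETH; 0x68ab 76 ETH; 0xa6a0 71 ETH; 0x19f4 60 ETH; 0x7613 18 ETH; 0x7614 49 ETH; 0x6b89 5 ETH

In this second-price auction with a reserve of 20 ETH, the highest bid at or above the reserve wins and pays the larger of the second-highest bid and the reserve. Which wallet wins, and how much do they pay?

0x68ab pays 71 ETH

Second-price auction with a reserve of 20 ETH: the highest bid at or above the reserve wins and pays the larger of the second-highest bid and the reserve.
Bids in order: 76 (0x68ab) > 71 (0xa6a0) > 60 (0x19f4) > 54 (0xa82a) > 49 (0x7614) > 18 (0x7613) > …
Highest eligible bid: 0x68ab at 76 ETH.
Second-highest bid 71 ETH exceeds the reserve 20 ETH → payment 71 ETH.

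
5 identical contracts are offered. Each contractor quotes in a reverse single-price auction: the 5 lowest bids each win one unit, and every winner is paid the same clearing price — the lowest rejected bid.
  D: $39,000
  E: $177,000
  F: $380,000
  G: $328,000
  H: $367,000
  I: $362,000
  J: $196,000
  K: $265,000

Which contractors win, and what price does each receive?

D, E, J, K, G; each is paid $362,000

Ordering the bids: 39,000 (D), 177,000 (E), 196,000 (J), 265,000 (K), 328,000 (G), 362,000 (I), 367,000 (H), …
Winners (5 units): D, E, J, K, G.
Lowest unsuccessful bid: $362,000 → clearing price.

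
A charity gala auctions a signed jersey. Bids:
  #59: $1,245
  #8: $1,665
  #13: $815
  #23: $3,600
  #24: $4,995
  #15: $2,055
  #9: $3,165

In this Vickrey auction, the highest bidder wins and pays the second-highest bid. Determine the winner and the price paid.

Vickrey auction: the highest bidder wins and pays the second-highest bid.
Bids ranked: 4,995 (#24) > 3,600 (#23) > 3,165 (#9) > 2,055 (#15) > 1,665 (#8) > 1,245 (#59) > …
#24 is highest; pays the second-highest bid, $3,600.

#24 pays $3,600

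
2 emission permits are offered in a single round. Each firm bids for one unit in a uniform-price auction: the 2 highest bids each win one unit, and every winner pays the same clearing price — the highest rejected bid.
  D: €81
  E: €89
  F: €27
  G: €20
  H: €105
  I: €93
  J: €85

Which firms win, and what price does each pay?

Bids ranked high→low: 105 (H), 93 (I), 89 (E), 85 (J), …
The 2 highest are H, I.
Clearing price = highest rejected bid = €89.

H, I; each pays €89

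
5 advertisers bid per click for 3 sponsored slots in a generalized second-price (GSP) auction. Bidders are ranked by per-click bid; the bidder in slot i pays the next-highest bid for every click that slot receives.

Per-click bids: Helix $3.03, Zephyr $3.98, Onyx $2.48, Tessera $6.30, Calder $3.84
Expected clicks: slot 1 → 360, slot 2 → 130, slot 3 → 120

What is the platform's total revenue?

Per-click bids in order: $6.30 (Tessera) > $3.98 (Zephyr) > $3.84 (Calder) > $3.03 (Helix) > …
Slot 1: Tessera pays $3.98 × 360 = $1432.80
Slot 2: Zephyr pays $3.84 × 130 = $499.20
Slot 3: Calder pays $3.03 × 120 = $363.60
Total = $2295.60

Total revenue: $2295.60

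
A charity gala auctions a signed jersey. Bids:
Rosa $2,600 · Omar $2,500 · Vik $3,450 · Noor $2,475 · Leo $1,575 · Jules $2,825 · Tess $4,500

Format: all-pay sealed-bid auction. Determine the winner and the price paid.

Tess pays $4,500

All-pay sealed-bid auction: the highest bidder wins the item, but every bidder pays their own bid.
Sorting bids: 4,500 (Tess) > 3,450 (Vik) > 2,825 (Jules) > 2,600 (Rosa) > 2,500 (Omar) > 2,475 (Noor) > …
Tess is highest and takes the item; every bidder forfeits their bid.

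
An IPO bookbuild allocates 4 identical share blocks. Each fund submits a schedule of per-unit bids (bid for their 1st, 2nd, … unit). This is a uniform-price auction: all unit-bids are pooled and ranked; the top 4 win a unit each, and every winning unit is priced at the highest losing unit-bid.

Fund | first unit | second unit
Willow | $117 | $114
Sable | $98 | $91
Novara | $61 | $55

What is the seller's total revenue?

Total revenue: $244

All unit-bids, highest first — top 4: 117 (Willow-1), 114 (Willow-2), 98 (Sable-1), 91 (Sable-2)
The (k+1)-th unit-bid is $61.
Allocation: Sable 2, Willow 2. Every unit priced at $61.
Revenue = 4 × 61 = $244.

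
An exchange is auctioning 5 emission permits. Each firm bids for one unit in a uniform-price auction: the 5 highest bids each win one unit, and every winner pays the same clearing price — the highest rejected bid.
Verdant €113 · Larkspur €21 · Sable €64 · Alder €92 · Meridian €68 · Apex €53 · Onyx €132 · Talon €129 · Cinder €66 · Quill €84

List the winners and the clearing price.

Ordering the bids: 132 (Onyx), 129 (Talon), 113 (Verdant), 92 (Alder), 84 (Quill), 68 (Meridian), 66 (Cinder), …
Top 5: Onyx, Talon, Verdant, Alder, Quill.
Highest unsuccessful bid: €68 → clearing price.

Onyx, Talon, Verdant, Alder, Quill; each pays €68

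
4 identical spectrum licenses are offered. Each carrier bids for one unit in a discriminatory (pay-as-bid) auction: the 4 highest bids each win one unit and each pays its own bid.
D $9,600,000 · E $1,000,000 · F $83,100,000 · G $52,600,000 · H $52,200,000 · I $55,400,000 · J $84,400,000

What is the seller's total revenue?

Sorting: 84,400,000 (J), 83,100,000 (F), 55,400,000 (I), 52,600,000 (G), 52,200,000 (H), 9,600,000 (D), …
The 4 highest are J, F, I, G.
Total revenue = 84,400,000 + 83,100,000 + 55,400,000 + 52,600,000 = $275,500,000.

Total revenue: $275,500,000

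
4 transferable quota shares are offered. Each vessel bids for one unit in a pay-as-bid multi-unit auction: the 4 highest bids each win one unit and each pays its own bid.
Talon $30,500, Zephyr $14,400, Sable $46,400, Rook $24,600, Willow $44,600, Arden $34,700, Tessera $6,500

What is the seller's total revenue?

Total revenue: $156,200

Ordering the bids: 46,400 (Sable), 44,600 (Willow), 34,700 (Arden), 30,500 (Talon), 24,600 (Rook), 14,400 (Zephyr), …
Top 4: Sable, Willow, Arden, Talon.
Total revenue = 46,400 + 44,600 + 34,700 + 30,500 = $156,200.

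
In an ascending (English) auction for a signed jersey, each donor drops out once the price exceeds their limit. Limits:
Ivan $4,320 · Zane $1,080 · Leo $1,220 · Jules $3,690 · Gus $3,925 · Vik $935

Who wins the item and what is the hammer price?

Sorting limits: 4,320 (Ivan) > 3,925 (Gus) > 3,690 (Jules) > 1,220 (Leo) > 1,080 (Zane) > 935 (Vik)
Gus is the last rival to drop out, at $3,925; Ivan remains and wins at that price.

Ivan wins at $3,925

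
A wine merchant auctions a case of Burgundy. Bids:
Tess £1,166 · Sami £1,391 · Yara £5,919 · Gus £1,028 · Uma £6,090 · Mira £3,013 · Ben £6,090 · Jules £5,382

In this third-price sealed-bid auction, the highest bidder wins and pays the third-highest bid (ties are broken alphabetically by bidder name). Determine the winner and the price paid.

Ben pays £5,919

Rule: the highest bidder wins and pays the third-highest bid.
Bids ranked: 6,090 (Ben) > 6,090 (Uma) > 5,919 (Yara) > 5,382 (Jules) > 3,013 (Mira) > 1,391 (Sami) > …
Ben and Uma tie at £6,090; tie-break gives it to Ben.
Ben is highest; pays the third-highest bid, £5,919.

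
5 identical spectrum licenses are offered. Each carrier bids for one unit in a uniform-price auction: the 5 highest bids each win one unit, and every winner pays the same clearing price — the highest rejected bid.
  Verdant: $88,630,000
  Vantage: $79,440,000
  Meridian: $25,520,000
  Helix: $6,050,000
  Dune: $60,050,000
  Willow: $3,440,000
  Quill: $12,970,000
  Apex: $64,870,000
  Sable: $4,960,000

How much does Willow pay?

Sorting: 88,630,000 (Verdant), 79,440,000 (Vantage), 64,870,000 (Apex), 60,050,000 (Dune), 25,520,000 (Meridian), 12,970,000 (Quill), 6,050,000 (Helix), …
Top 5: Verdant, Vantage, Apex, Dune, Meridian.
Clearing price = highest rejected bid = $12,970,000.
Willow does not win → pays $0.

Willow pays $0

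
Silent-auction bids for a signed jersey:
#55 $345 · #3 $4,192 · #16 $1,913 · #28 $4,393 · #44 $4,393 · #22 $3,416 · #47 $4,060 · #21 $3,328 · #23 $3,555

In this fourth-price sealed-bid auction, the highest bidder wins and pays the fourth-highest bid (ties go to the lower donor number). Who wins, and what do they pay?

#28 pays $4,060

Bids in order: 4,393 (#28) > 4,393 (#44) > 4,192 (#3) > 4,060 (#47) > 3,555 (#23) > 3,416 (#22) > …
Tie at $4,393 → #28 wins by tie-break.
#28 wins; payment is bid #4 in the ranking = $4,060.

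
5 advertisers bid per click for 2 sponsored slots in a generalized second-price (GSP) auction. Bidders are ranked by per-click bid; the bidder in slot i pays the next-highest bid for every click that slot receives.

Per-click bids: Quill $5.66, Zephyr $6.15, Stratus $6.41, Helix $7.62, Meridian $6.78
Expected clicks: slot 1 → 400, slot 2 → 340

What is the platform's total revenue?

Ranked by bid: $7.62 (Helix) > $6.78 (Meridian) > $6.41 (Stratus) > …
Slot 1: Helix pays $6.78 × 400 = $2712.00
Slot 2: Meridian pays $6.41 × 340 = $2179.40
Total = $4891.40

Total revenue: $4891.40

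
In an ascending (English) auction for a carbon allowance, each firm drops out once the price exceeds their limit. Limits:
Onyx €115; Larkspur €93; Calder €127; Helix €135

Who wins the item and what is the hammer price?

Helix wins at €127

Ascending (English) auction: the price rises until one bidder remains; the winner pays the price at which the last rival dropped out.
Limits in order: 135 (Helix) > 127 (Calder) > 115 (Onyx) > 93 (Larkspur)
Once the price passes €127, only Helix is left; the hammer falls at Calder's limit of €127.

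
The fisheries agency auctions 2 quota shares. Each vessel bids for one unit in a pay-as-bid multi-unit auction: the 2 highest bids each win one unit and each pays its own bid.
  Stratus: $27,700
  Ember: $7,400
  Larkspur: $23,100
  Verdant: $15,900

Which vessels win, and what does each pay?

Stratus $27,700, Larkspur $23,100

Bids ranked high→low: 27,700 (Stratus), 23,100 (Larkspur), 15,900 (Verdant), 7,400 (Ember)
Winners (2 units): Stratus, Larkspur.
Each winner pays its own bid: Stratus $27,700, Larkspur $23,100.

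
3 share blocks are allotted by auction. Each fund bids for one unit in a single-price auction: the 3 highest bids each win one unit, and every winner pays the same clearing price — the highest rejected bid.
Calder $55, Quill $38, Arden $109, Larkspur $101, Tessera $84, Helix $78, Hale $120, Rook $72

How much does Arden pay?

Sorting: 120 (Hale), 109 (Arden), 101 (Larkspur), 84 (Tessera), 78 (Helix), …
The 3 highest are Hale, Arden, Larkspur.
Highest unsuccessful bid: $84 → clearing price.
Arden wins → pays $84.

Arden pays $84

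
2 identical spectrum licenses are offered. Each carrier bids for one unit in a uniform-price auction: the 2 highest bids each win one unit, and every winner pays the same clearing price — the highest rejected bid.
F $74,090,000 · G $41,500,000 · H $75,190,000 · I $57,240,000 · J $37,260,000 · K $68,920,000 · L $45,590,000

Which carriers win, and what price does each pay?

Sorting: 75,190,000 (H), 74,090,000 (F), 68,920,000 (K), 57,240,000 (I), …
Winners (2 units): H, F.
Highest unsuccessful bid: $68,920,000 → clearing price.

H, F; each pays $68,920,000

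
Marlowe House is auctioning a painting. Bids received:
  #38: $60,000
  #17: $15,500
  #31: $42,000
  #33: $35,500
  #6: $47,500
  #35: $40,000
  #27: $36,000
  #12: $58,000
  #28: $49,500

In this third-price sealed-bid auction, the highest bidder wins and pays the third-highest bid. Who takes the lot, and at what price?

#38 pays $49,500

Third-price sealed-bid auction: the highest bidder wins and pays the third-highest bid.
Sorting bids: 60,000 (#38) > 58,000 (#12) > 49,500 (#28) > 47,500 (#6) > 42,000 (#31) > 40,000 (#35) > …
#38 wins; payment is bid #3 in the ranking = $49,500.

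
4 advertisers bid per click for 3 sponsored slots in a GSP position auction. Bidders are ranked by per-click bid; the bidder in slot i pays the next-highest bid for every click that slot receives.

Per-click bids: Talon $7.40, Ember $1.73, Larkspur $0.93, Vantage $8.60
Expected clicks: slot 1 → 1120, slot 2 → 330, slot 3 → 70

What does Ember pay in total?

Ranked by bid: $8.60 (Vantage) > $7.40 (Talon) > $1.73 (Ember) > $0.93 (Larkspur)
Ember holds slot 3 → pays next bid $0.93 × 70 clicks = $65.10.

Ember pays $65.10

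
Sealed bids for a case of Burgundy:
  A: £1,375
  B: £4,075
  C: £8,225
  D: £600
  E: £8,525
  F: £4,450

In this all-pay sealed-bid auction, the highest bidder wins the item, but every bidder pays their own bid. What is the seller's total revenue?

Rule: the highest bidder wins the item, but every bidder pays their own bid.
Bids in order: 8,525 (E) > 8,225 (C) > 4,450 (F) > 4,075 (B) > 1,375 (A) > 600 (D)
E wins with the top bid; all bids are sunk regardless.
Every bidder forfeits their bid regardless of winning.
Revenue = 1,375 + 4,075 + 8,225 + 600 + 8,525 + 4,450 = £27,250.

Total revenue: £27,250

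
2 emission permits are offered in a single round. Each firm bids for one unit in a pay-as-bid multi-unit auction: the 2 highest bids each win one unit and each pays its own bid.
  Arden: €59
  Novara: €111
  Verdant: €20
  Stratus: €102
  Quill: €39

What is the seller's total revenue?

Bids ranked high→low: 111 (Novara), 102 (Stratus), 59 (Arden), 39 (Quill), …
Top 2: Novara, Stratus.
Total revenue = 111 + 102 = €213.

Total revenue: €213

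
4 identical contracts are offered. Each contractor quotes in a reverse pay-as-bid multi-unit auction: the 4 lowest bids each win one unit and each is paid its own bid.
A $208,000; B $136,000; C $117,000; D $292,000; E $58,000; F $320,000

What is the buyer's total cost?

Bids ranked low→high: 58,000 (E), 117,000 (C), 136,000 (B), 208,000 (A), 292,000 (D), 320,000 (F)
Winners (4 units): E, C, B, A.
Total cost = 58,000 + 117,000 + 136,000 + 208,000 = $519,000.

Total cost: $519,000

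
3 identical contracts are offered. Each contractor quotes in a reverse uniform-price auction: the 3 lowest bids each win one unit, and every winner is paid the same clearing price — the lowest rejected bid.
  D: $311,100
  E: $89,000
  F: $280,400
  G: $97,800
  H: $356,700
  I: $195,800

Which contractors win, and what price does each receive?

E, G, I; each is paid $280,400

Bids ranked low→high: 89,000 (E), 97,800 (G), 195,800 (I), 280,400 (F), 311,100 (D), …
The 3 lowest are E, G, I.
First losing bid is F's $280,400, which sets the uniform price.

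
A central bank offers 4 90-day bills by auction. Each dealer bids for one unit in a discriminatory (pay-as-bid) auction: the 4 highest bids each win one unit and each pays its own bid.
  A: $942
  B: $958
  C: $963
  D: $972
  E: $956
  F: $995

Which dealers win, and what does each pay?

Ordering the bids: 995 (F), 972 (D), 963 (C), 958 (B), 956 (E), 942 (A)
The 4 highest are F, D, C, B.
Each winner pays its own bid: F $995, D $972, C $963, B $958.

F $995, D $972, C $963, B $958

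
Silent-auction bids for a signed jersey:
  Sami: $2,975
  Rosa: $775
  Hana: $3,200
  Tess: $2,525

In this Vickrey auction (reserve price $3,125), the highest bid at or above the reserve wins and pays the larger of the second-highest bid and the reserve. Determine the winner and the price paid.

Rule: the highest bid at or above the reserve wins and pays the larger of the second-highest bid and the reserve.
Sorting bids: 3,200 (Hana) > 2,975 (Sami) > 2,525 (Tess) > 775 (Rosa)
Hana has the top bid at or above the reserve ($3,200).
Second-highest bid $2,975 is below the reserve $3,125, so the reserve binds → payment $3,125.

Hana pays $3,125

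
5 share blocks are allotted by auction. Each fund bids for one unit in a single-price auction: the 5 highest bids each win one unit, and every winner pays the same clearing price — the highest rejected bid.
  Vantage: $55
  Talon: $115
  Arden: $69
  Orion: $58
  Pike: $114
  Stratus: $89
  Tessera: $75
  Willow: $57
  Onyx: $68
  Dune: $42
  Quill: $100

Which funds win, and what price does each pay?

Talon, Pike, Quill, Stratus, Tessera; each pays $69

Ordering the bids: 115 (Talon), 114 (Pike), 100 (Quill), 89 (Stratus), 75 (Tessera), 69 (Arden), 68 (Onyx), …
The 5 highest are Talon, Pike, Quill, Stratus, Tessera.
Highest unsuccessful bid: $69 → clearing price.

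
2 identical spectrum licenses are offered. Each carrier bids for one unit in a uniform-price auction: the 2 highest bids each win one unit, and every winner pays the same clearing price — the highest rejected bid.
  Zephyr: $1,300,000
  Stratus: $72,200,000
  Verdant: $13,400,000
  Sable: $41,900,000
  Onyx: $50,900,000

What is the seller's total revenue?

Ordering the bids: 72,200,000 (Stratus), 50,900,000 (Onyx), 41,900,000 (Sable), 13,400,000 (Verdant), …
Top 2: Stratus, Onyx.
Highest unsuccessful bid: $41,900,000 → clearing price.
Total revenue = 2 × $41,900,000 = $83,800,000.

Total revenue: $83,800,000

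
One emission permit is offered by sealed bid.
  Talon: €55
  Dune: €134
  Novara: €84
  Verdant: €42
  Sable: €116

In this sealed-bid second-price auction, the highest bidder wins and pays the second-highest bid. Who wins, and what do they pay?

Bids ranked: 134 (Dune) > 116 (Sable) > 84 (Novara) > 55 (Talon) > 42 (Verdant)
Dune wins with the highest bid; price is set by the runner-up at €116.

Dune pays €116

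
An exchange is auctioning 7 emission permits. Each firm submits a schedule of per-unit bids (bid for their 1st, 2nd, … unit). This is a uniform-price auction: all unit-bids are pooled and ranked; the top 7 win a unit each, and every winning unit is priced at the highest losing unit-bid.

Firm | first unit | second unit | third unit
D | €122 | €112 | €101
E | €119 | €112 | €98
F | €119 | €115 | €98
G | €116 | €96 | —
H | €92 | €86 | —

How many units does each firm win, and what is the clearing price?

All unit-bids, highest first — top 7: 122 (D-1), 119 (E-1), 119 (F-1), 116 (G-1), 115 (F-2), 112 (D-2), 112 (E-2)
The (k+1)-th unit-bid is €101.
Allocation: D 2, E 2, F 2, G 1.

D 2, E 2, F 2, G 1; clearing price €101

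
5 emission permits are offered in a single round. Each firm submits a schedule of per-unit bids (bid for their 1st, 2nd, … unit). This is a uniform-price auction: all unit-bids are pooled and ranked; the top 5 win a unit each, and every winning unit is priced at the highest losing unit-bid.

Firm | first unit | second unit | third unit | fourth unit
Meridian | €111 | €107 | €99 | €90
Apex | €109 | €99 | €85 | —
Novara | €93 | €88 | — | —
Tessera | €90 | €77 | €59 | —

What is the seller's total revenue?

Merging the schedules and taking the best 5: 111 (Meridian-1), 109 (Apex-1), 107 (Meridian-2), 99 (Meridian-3), 99 (Apex-2)
The (k+1)-th unit-bid is €93.
Allocation: Apex 2, Meridian 3. Every unit priced at €93.
Revenue = 5 × 93 = €465.

Total revenue: €465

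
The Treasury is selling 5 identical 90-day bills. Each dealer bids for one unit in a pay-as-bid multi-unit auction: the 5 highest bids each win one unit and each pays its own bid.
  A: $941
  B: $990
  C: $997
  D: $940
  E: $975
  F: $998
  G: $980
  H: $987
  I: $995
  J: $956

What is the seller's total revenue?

Total revenue: $4,967

Sorting: 998 (F), 997 (C), 995 (I), 990 (B), 987 (H), 980 (G), 975 (E), …
Winners (5 units): F, C, I, B, H.
Total revenue = 998 + 997 + 995 + 990 + 987 = $4,967.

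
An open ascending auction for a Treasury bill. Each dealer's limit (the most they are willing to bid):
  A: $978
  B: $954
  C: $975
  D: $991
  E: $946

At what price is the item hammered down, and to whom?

Limits in order: 991 (D) > 978 (A) > 975 (C) > 954 (B) > 946 (E)
A is the last rival to drop out, at $978; D remains and wins at that price.

D wins at $978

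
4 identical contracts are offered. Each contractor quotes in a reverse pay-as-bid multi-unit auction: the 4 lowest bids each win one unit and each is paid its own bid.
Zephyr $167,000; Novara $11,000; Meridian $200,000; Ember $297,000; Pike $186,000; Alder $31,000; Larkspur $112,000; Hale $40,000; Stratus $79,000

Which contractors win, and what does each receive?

Novara $11,000, Alder $31,000, Hale $40,000, Stratus $79,000

Ordering the bids: 11,000 (Novara), 31,000 (Alder), 40,000 (Hale), 79,000 (Stratus), 112,000 (Larkspur), 167,000 (Zephyr), …
Lowest 4: Novara, Alder, Hale, Stratus.
Each winner is paid its own bid: Novara $11,000, Alder $31,000, Hale $40,000, Stratus $79,000.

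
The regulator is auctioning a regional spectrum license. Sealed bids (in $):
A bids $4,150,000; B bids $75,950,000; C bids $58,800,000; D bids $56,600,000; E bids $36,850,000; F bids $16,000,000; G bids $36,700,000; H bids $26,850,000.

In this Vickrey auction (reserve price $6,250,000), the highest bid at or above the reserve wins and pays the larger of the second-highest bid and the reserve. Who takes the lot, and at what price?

Bids in order: 75,950,000 (B) > 58,800,000 (C) > 56,600,000 (D) > 36,850,000 (E) > 36,700,000 (G) > 26,850,000 (H) > …
Highest eligible bid: B at $75,950,000.
max(second-highest $58,800,000, reserve $6,250,000) = $58,800,000; the reserve does not bind.

B pays $58,800,000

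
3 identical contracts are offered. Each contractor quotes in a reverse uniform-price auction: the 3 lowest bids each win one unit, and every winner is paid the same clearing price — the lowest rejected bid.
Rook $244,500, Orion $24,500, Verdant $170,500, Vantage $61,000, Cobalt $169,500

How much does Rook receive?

Rook is paid $0

Ordering the bids: 24,500 (Orion), 61,000 (Vantage), 169,500 (Cobalt), 170,500 (Verdant), 244,500 (Rook)
The 3 lowest are Orion, Vantage, Cobalt.
Lowest unsuccessful bid: $170,500 → clearing price.
Rook does not win → is paid $0.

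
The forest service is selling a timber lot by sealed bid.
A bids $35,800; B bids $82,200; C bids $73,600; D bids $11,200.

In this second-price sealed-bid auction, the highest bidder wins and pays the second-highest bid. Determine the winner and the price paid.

Bids ranked: 82,200 (B) > 73,600 (C) > 35,800 (A) > 11,200 (D)
Second-price: B pays C's bid of $73,600.

B pays $73,600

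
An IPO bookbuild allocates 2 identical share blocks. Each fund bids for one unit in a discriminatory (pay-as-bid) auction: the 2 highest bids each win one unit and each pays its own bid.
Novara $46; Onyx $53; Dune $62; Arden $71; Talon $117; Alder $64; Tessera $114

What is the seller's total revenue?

Total revenue: $231

Bids ranked high→low: 117 (Talon), 114 (Tessera), 71 (Arden), 64 (Alder), …
Winners (2 units): Talon, Tessera.
Total revenue = 117 + 114 = $231.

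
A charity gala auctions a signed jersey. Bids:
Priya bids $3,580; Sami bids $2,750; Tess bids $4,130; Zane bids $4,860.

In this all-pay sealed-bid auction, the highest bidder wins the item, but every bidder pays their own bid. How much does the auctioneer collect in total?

All-pay sealed-bid auction: the highest bidder wins the item, but every bidder pays their own bid.
Bids ranked: 4,860 (Zane) > 4,130 (Tess) > 3,580 (Priya) > 2,750 (Sami)
Zane wins with the top bid; all bids are sunk regardless.
Every bidder forfeits their bid regardless of winning.
Revenue = 3,580 + 2,750 + 4,130 + 4,860 = $15,320.

Total revenue: $15,320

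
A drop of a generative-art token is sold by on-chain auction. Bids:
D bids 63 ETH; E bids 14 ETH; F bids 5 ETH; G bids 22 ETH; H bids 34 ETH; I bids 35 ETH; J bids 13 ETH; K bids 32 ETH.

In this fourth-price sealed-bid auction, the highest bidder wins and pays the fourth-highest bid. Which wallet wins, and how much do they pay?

D pays 32 ETH

Bids in order: 63 (D) > 35 (I) > 34 (H) > 32 (K) > 22 (G) > 14 (E) > …
D is highest; pays the fourth-highest bid, 32 ETH.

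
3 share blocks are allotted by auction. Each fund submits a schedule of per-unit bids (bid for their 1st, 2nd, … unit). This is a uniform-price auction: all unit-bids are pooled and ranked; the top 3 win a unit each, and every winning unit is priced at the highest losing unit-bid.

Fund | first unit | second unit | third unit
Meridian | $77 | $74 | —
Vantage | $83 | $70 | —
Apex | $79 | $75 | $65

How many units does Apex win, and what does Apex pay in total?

All unit-bids, highest first — top 3: 83 (Vantage-1), 79 (Apex-1), 77 (Meridian-1)
First bid not allocated: $75.
Apex wins 1 unit(s) at $75 each.

Apex: 1 unit, pays $75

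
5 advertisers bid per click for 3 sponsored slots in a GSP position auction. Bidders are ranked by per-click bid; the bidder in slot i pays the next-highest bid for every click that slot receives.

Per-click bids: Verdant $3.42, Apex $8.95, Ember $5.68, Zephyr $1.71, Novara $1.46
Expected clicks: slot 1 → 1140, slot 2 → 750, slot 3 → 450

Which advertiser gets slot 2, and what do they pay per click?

Sorting advertisers: $8.95 (Apex) > $5.68 (Ember) > $3.42 (Verdant) > $1.71 (Zephyr) > …
Slot 2 goes to the second-ranked bidder, Ember, who pays the next bid down: $3.42/click.

Ember; $3.42 per click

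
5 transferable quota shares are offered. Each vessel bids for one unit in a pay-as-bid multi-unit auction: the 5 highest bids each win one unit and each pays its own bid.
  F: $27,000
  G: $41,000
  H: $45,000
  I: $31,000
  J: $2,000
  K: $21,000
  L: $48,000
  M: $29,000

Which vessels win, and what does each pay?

L $48,000, H $45,000, G $41,000, I $31,000, M $29,000

Sorting: 48,000 (L), 45,000 (H), 41,000 (G), 31,000 (I), 29,000 (M), 27,000 (F), 21,000 (K), …
The 5 highest are L, H, G, I, M.
Each winner pays its own bid: L $48,000, H $45,000, G $41,000, I $31,000, M $29,000.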